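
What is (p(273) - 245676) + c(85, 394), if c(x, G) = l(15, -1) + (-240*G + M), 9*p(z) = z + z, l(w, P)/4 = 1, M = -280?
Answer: -1021354/3 ≈ -3.4045e+5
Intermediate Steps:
l(w, P) = 4 (l(w, P) = 4*1 = 4)
p(z) = 2*z/9 (p(z) = (z + z)/9 = (2*z)/9 = 2*z/9)
c(x, G) = -276 - 240*G (c(x, G) = 4 + (-240*G - 280) = 4 + (-280 - 240*G) = -276 - 240*G)
(p(273) - 245676) + c(85, 394) = ((2/9)*273 - 245676) + (-276 - 240*394) = (182/3 - 245676) + (-276 - 94560) = -736846/3 - 94836 = -1021354/3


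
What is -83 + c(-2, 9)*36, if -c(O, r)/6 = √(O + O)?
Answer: -83 - 432*I ≈ -83.0 - 432.0*I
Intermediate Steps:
c(O, r) = -6*√2*√O (c(O, r) = -6*√(O + O) = -6*√2*√O)
-83 + c(-2, 9)*36 = -83 - 6*√2*√(-2)*36 = -83 - 6*√2*I*√2*36 = -83 - 12*I*36 = -83 - 432*I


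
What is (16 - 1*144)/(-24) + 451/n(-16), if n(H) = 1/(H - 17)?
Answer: -44633/3 ≈ -14878.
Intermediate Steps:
n(H) = 1/(-17 + H)
(16 - 1*144)/(-24) + 451/n(-16) = (16 - 1*144)/(-24) + 451/(1/(-17 - 16)) = (16 - 144)*(-1/24) + 451/(1/(-33)) = -128*(-1/24) + 451/(-1/33) = 16/3 + 451*(-33) = 16/3 - 14883 = -44633/3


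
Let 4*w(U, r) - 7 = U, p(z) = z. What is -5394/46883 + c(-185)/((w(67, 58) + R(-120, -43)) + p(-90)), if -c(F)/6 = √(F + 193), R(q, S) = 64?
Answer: -5394/46883 + 8*√2/5 ≈ 2.1477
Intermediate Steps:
w(U, r) = 7/4 + U/4
c(F) = -6*√(193 + F) (c(F) = -6*√(F + 193) = -6*√(193 + F))
-5394/46883 + c(-185)/((w(67, 58) + R(-120, -43)) + p(-90)) = -5394/46883 + (-6*√(193 - 185))/(((7/4 + (¼)*67) + 64) - 90) = -5394*1/46883 + (-12*√2)/(((7/4 + 67/4) + 64) - 90) = -5394/46883 + (-12*√2)/((37/2 + 64) - 90) = -5394/46883 + (-12*√2)/(165/2 - 90) = -5394/46883 + (-12*√2)/(-15/2) = -5394/46883 - 12*√2*(-2/15) = -5394/46883 + 8*√2/5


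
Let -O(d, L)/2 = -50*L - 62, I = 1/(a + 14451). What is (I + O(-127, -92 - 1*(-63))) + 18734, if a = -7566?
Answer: 109870831/6885 ≈ 15958.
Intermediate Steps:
I = 1/6885 (I = 1/(-7566 + 14451) = 1/6885 ≈ 0.00014524)
O(d, L) = 124 + 100*L (O(d, L) = -2*(-50*L - 62) = -2*(-62 - 50*L) = 124 + 100*L)
(I + O(-127, -92 - 1*(-63))) + 18734 = (1/6885 + (124 + 100*(-92 - 1*(-63)))) + 18734 = (1/6885 + (124 + 100*(-92 + 63))) + 18734 = (1/6885 + (124 + 100*(-29))) + 18734 = (1/6885 + (124 - 2900)) + 18734 = (1/6885 - 2776) + 18734 = -19112759/6885 + 18734 = 109870831/6885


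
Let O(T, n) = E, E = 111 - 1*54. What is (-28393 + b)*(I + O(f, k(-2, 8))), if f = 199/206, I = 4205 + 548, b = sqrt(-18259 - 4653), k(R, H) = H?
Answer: -136570330 + 38480*I*sqrt(358) ≈ -1.3657e+8 + 7.2808e+5*I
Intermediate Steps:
b = 8*I*sqrt(358) (b = sqrt(-22912) = 8*I*sqrt(358) ≈ 151.37*I)
I = 4753
f = 199/206 (f = 199*(1/206) = 199/206 ≈ 0.96602)
E = 57 (E = 111 - 54 = 57)
O(T, n) = 57
(-28393 + b)*(I + O(f, k(-2, 8))) = (-28393 + 8*I*sqrt(358))*(4753 + 57) = (-28393 + 8*I*sqrt(358))*4810 = -136570330 + 38480*I*sqrt(358)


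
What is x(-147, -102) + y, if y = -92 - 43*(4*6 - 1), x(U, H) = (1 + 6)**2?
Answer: -1032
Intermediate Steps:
x(U, H) = 49 (x(U, H) = 7**2 = 49)
y = -1081 (y = -92 - 43*(24 - 1) = -92 - 43*23 = -92 - 989 = -1081)
x(-147, -102) + y = 49 - 1081 = -1032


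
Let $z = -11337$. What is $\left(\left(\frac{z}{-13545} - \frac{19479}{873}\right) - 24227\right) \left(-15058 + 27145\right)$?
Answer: $- \frac{42786937242423}{145985} \approx -2.9309 \cdot 10^{8}$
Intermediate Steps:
$\left(\left(\frac{z}{-13545} - \frac{19479}{873}\right) - 24227\right) \left(-15058 + 27145\right) = \left(\left(- \frac{11337}{-13545} - \frac{19479}{873}\right) - 24227\right) \left(-15058 + 27145\right) = \left(\left(\left(-11337\right) \left(- \frac{1}{13545}\right) - \frac{6493}{291}\right) - 24227\right) 12087 = \left(\left(\frac{3779}{4515} - \frac{6493}{291}\right) - 24227\right) 12087 = \left(- \frac{3135134}{145985} - 24227\right) 12087 = \left(- \frac{3539913729}{145985}\right) 12087 = - \frac{42786937242423}{145985}$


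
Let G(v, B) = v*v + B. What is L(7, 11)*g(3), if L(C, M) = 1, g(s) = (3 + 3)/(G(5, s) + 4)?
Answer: 3/16 ≈ 0.18750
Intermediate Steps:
G(v, B) = B + v² (G(v, B) = v² + B = B + v²)
g(s) = 6/(29 + s) (g(s) = (3 + 3)/((s + 5²) + 4) = 6/((s + 25) + 4) = 6/((25 + s) + 4) = 6/(29 + s))
L(7, 11)*g(3) = 1*(6/(29 + 3)) = 1*(6/32) = 1*(6*(1/32)) = 1*(3/16) = 3/16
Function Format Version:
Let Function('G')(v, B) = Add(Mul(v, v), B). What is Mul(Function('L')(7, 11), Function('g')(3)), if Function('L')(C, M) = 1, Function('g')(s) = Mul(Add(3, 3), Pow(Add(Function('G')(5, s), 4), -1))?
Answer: Rational(3, 16) ≈ 0.18750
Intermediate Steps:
Function('G')(v, B) = Add(B, Pow(v, 2)) (Function('G')(v, B) = Add(Pow(v, 2), B) = Add(B, Pow(v, 2)))
Function('g')(s) = Mul(6, Pow(Add(29, s), -1)) (Function('g')(s) = Mul(Add(3, 3), Pow(Add(Add(s, Pow(5, 2)), 4), -1)) = Mul(6, Pow(Add(Add(s, 25), 4), -1)) = Mul(6, Pow(Add(Add(25, s), 4), -1)) = Mul(6, Pow(Add(29, s), -1)))
Mul(Function('L')(7, 11), Function('g')(3)) = Mul(1, Mul(6, Pow(Add(29, 3), -1))) = Mul(1, Mul(6, Pow(32, -1))) = Mul(1, Mul(6, Rational(1, 32))) = Mul(1, Rational(3, 16)) = Rational(3, 16)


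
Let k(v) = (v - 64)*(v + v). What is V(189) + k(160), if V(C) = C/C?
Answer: 30721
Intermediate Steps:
k(v) = 2*v*(-64 + v) (k(v) = (-64 + v)*(2*v) = 2*v*(-64 + v))
V(C) = 1
V(189) + k(160) = 1 + 2*160*(-64 + 160) = 1 + 2*160*96 = 1 + 30720 = 30721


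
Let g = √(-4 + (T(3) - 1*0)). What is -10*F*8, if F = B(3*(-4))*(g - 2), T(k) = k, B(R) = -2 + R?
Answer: -2240 + 1120*I ≈ -2240.0 + 1120.0*I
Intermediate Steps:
g = I (g = √(-4 + (3 - 1*0)) = √(-4 + (3 + 0)) = √(-4 + 3) = √(-1) = I ≈ 1.0*I)
F = 28 - 14*I (F = (-2 + 3*(-4))*(I - 2) = (-2 - 12)*(-2 + I) = -14*(-2 + I) = 28 - 14*I ≈ 28.0 - 14.0*I)
-10*F*8 = -10*(28 - 14*I)*8 = (-280 + 140*I)*8 = -2240 + 1120*I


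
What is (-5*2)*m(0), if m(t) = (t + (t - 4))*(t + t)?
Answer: 0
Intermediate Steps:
m(t) = 2*t*(-4 + 2*t) (m(t) = (t + (-4 + t))*(2*t) = (-4 + 2*t)*(2*t) = 2*t*(-4 + 2*t))
(-5*2)*m(0) = (-5*2)*(4*0*(-2 + 0)) = -40*0*(-2) = -10*0 = 0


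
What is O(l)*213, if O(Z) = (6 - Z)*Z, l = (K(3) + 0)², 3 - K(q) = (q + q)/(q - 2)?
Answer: -5751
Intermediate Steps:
K(q) = 3 - 2*q/(-2 + q) (K(q) = 3 - (q + q)/(q - 2) = 3 - 2*q/(-2 + q))
l = 9 (l = ((-6 + 3)/(-2 + 3) + 0)² = (-3/1 + 0)² = (1*(-3) + 0)² = (-3 + 0)² = (-3)² = 9)
O(Z) = Z*(6 - Z)
O(l)*213 = (9*(6 - 1*9))*213 = (9*(6 - 9))*213 = (9*(-3))*213 = -27*213 = -5751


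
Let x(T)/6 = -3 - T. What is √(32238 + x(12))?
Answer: 6*√893 ≈ 179.30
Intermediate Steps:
x(T) = -18 - 6*T (x(T) = 6*(-3 - T) = -18 - 6*T)
√(32238 + x(12)) = √(32238 + (-18 - 6*12)) = √(32238 + (-18 - 72)) = √(32238 - 90) = √32148 = 6*√893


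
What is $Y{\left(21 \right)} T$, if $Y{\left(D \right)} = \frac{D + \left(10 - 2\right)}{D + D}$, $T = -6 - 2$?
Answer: $- \frac{116}{21} \approx -5.5238$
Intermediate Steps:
$T = -8$ ($T = -6 - 2 = -8$)
$Y{\left(D \right)} = \frac{8 + D}{2 D}$ ($Y{\left(D \right)} = \frac{D + \left(10 - 2\right)}{2 D} = \left(D + 8\right) \frac{1}{2 D} = \left(8 + D\right) \frac{1}{2 D} = \frac{8 + D}{2 D}$)
$Y{\left(21 \right)} T = \frac{8 + 21}{2 \cdot 21} \left(-8\right) = \frac{1}{2} \cdot \frac{1}{21} \cdot 29 \left(-8\right) = \frac{29}{42} \left(-8\right) = - \frac{116}{21}$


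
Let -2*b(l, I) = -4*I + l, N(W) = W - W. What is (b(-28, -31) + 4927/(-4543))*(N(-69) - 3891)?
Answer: 867657981/4543 ≈ 1.9099e+5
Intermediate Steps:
N(W) = 0
b(l, I) = 2*I - l/2 (b(l, I) = -(-4*I + l)/2 = -(l - 4*I)/2 = 2*I - l/2)
(b(-28, -31) + 4927/(-4543))*(N(-69) - 3891) = ((2*(-31) - ½*(-28)) + 4927/(-4543))*(0 - 3891) = ((-62 + 14) + 4927*(-1/4543))*(-3891) = (-48 - 4927/4543)*(-3891) = -222991/4543*(-3891) = 867657981/4543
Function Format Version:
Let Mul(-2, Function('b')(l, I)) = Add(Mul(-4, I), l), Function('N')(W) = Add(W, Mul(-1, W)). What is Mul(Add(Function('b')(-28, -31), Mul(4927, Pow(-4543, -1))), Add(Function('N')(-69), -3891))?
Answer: Rational(867657981, 4543) ≈ 1.9099e+5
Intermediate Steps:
Function('N')(W) = 0
Function('b')(l, I) = Add(Mul(2, I), Mul(Rational(-1, 2), l)) (Function('b')(l, I) = Mul(Rational(-1, 2), Add(Mul(-4, I), l)) = Mul(Rational(-1, 2), Add(l, Mul(-4, I))) = Add(Mul(2, I), Mul(Rational(-1, 2), l)))
Mul(Add(Function('b')(-28, -31), Mul(4927, Pow(-4543, -1))), Add(Function('N')(-69), -3891)) = Mul(Add(Add(Mul(2, -31), Mul(Rational(-1, 2), -28)), Mul(4927, Pow(-4543, -1))), Add(0, -3891)) = Mul(Add(Add(-62, 14), Mul(4927, Rational(-1, 4543))), -3891) = Mul(Add(-48, Rational(-4927, 4543)), -3891) = Mul(Rational(-222991, 4543), -3891) = Rational(867657981, 4543)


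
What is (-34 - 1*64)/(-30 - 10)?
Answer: 49/20 ≈ 2.4500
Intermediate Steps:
(-34 - 1*64)/(-30 - 10) = (-34 - 64)/(-40) = -1/40*(-98) = 49/20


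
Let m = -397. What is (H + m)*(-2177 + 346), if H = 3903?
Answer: -6419486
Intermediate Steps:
(H + m)*(-2177 + 346) = (3903 - 397)*(-2177 + 346) = 3506*(-1831) = -6419486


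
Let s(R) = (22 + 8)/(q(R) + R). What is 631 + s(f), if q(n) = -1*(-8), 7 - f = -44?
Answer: 37259/59 ≈ 631.51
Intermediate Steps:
f = 51 (f = 7 - 1*(-44) = 7 + 44 = 51)
q(n) = 8
s(R) = 30/(8 + R) (s(R) = (22 + 8)/(8 + R) = 30/(8 + R))
631 + s(f) = 631 + 30/(8 + 51) = 631 + 30/59 = 37259/59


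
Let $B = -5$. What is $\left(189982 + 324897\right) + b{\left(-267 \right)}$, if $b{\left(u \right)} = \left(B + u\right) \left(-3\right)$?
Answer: $515695$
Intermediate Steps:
$b{\left(u \right)} = 15 - 3 u$ ($b{\left(u \right)} = \left(-5 + u\right) \left(-3\right) = 15 - 3 u$)
$\left(189982 + 324897\right) + b{\left(-267 \right)} = \left(189982 + 324897\right) + \left(15 - -801\right) = 514879 + \left(15 + 801\right) = 514879 + 816 = 515695$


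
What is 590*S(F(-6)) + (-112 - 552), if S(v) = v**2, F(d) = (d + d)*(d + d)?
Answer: 12233576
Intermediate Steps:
F(d) = 4*d**2 (F(d) = (2*d)*(2*d) = 4*d**2)
590*S(F(-6)) + (-112 - 552) = 590*(4*(-6)**2)**2 + (-112 - 552) = 590*(4*36)**2 - 664 = 590*144**2 - 664 = 590*20736 - 664 = 12234240 - 664 = 12233576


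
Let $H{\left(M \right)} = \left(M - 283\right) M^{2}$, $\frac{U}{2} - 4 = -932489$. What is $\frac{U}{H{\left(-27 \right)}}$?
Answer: $\frac{186497}{22599} \approx 8.2524$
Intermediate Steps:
$U = -1864970$ ($U = 8 + 2 \left(-932489\right) = 8 - 1864978 = -1864970$)
$H{\left(M \right)} = M^{2} \left(-283 + M\right)$ ($H{\left(M \right)} = \left(M - 283\right) M^{2} = \left(-283 + M\right) M^{2} = M^{2} \left(-283 + M\right)$)
$\frac{U}{H{\left(-27 \right)}} = - \frac{1864970}{\left(-27\right)^{2} \left(-283 - 27\right)} = - \frac{1864970}{729 \left(-310\right)} = - \frac{1864970}{-225990} = \left(-1864970\right) \left(- \frac{1}{225990}\right) = \frac{186497}{22599}$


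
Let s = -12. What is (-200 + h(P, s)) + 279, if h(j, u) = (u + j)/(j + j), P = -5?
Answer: 807/10 ≈ 80.700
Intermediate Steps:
h(j, u) = (j + u)/(2*j) (h(j, u) = (j + u)/((2*j)) = (j + u)*(1/(2*j)) = (j + u)/(2*j))
(-200 + h(P, s)) + 279 = (-200 + (1/2)*(-5 - 12)/(-5)) + 279 = (-200 + (1/2)*(-1/5)*(-17)) + 279 = (-200 + 17/10) + 279 = -1983/10 + 279 = 807/10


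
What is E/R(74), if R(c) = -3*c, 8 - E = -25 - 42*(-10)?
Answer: 129/74 ≈ 1.7432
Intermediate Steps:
E = -387 (E = 8 - (-25 - 42*(-10)) = 8 - (-25 + 420) = 8 - 1*395 = 8 - 395 = -387)
E/R(74) = -387/((-3*74)) = -387/(-222) = -387*(-1/222) = 129/74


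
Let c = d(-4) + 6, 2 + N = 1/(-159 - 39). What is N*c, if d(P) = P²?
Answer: -397/9 ≈ -44.111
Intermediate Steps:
N = -397/198 (N = -2 + 1/(-159 - 39) = -2 + 1/(-198) = -2 - 1/198 = -397/198 ≈ -2.0051)
c = 22 (c = (-4)² + 6 = 16 + 6 = 22)
N*c = -397/198*22 = -397/9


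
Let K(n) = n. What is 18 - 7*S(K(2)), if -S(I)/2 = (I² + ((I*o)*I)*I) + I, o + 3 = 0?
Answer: -234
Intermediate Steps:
o = -3 (o = -3 + 0 = -3)
S(I) = -2*I - 2*I² + 6*I³ (S(I) = -2*((I² + ((I*(-3))*I)*I) + I) = -2*((I² + ((-3*I)*I)*I) + I) = -2*((I² + (-3*I²)*I) + I) = -2*((I² - 3*I³) + I) = -2*(I + I² - 3*I³) = -2*I - 2*I² + 6*I³)
18 - 7*S(K(2)) = 18 - 14*2*(-1 - 1*2 + 3*2²) = 18 - 14*2*(-1 - 2 + 3*4) = 18 - 14*2*(-1 - 2 + 12) = 18 - 14*2*9 = 18 - 7*36 = 18 - 252 = -234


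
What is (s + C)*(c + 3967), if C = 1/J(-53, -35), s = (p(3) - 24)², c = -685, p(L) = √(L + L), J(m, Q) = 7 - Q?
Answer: 13371415/7 - 157536*√6 ≈ 1.5243e+6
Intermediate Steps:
p(L) = √2*√L (p(L) = √(2*L) = √2*√L)
s = (-24 + √6)² (s = (√2*√3 - 24)² = (√6 - 24)² = (-24 + √6)² ≈ 464.42)
C = 1/42 (C = 1/(7 - 1*(-35)) = 1/(7 + 35) = 1/42 ≈ 0.023810)
(s + C)*(c + 3967) = ((24 - √6)² + 1/42)*(-685 + 3967) = (1/42 + (24 - √6)²)*3282 = 547/7 + 3282*(24 - √6)²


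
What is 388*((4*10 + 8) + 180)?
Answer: 88464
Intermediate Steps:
388*((4*10 + 8) + 180) = 388*((40 + 8) + 180) = 388*(48 + 180) = 388*228 = 88464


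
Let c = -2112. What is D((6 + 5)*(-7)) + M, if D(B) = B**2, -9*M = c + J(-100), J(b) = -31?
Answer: 55504/9 ≈ 6167.1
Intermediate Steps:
M = 2143/9 (M = -(-2112 - 31)/9 = -1/9*(-2143) = 2143/9 ≈ 238.11)
D((6 + 5)*(-7)) + M = ((6 + 5)*(-7))**2 + 2143/9 = (11*(-7))**2 + 2143/9 = (-77)**2 + 2143/9 = 5929 + 2143/9 = 55504/9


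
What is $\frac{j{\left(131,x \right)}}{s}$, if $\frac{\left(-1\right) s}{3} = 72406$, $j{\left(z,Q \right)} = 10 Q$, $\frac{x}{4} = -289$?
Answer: $\frac{5780}{108609} \approx 0.053218$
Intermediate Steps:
$x = -1156$ ($x = 4 \left(-289\right) = -1156$)
$s = -217218$ ($s = \left(-3\right) 72406 = -217218$)
$\frac{j{\left(131,x \right)}}{s} = \frac{10 \left(-1156\right)}{-217218} = \left(-11560\right) \left(- \frac{1}{217218}\right) = \frac{5780}{108609}$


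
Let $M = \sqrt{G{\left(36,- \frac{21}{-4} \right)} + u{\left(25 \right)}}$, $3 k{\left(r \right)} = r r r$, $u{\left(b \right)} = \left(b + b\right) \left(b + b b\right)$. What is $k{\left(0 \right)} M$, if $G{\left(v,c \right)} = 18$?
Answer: $0$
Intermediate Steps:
$u{\left(b \right)} = 2 b \left(b + b^{2}\right)$
$k{\left(r \right)} = \frac{r^{3}}{3}$ ($k{\left(r \right)} = \frac{r r r}{3} = \frac{r^{2} r}{3} = \frac{r^{3}}{3}$)
$M = \sqrt{32518}$ ($M = \sqrt{18 + 2 \cdot 25^{2} \left(1 + 25\right)} = \sqrt{18 + 2 \cdot 625 \cdot 26} = \sqrt{18 + 32500} = \sqrt{32518} \approx 180.33$)
$k{\left(0 \right)} M = \frac{0^{3}}{3} \sqrt{32518} = \frac{1}{3} \cdot 0 \sqrt{32518} = 0 \sqrt{32518} = 0$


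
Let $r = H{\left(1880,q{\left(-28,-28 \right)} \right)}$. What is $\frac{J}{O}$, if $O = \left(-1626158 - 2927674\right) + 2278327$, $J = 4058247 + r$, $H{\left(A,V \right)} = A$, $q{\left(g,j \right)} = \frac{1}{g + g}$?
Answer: $- \frac{4060127}{2275505} \approx -1.7843$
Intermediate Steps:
$q{\left(g,j \right)} = \frac{1}{2 g}$
$r = 1880$
$J = 4060127$ ($J = 4058247 + 1880 = 4060127$)
$O = -2275505$ ($O = -4553832 + 2278327 = -2275505$)
$\frac{J}{O} = \frac{4060127}{-2275505} = 4060127 \left(- \frac{1}{2275505}\right) = - \frac{4060127}{2275505}$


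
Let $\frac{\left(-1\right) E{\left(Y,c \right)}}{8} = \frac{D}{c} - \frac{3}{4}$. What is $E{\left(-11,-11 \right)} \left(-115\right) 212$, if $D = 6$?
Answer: $- \frac{2779320}{11} \approx -2.5267 \cdot 10^{5}$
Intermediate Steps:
$E{\left(Y,c \right)} = 6 - \frac{48}{c}$ ($E{\left(Y,c \right)} = - 8 \left(\frac{6}{c} - \frac{3}{4}\right) = - 8 \left(- \frac{3}{4} + \frac{6}{c}\right) = 6 - \frac{48}{c}$)
$E{\left(-11,-11 \right)} \left(-115\right) 212 = \left(6 - \frac{48}{-11}\right) \left(-115\right) 212 = \left(6 - - \frac{48}{11}\right) \left(-115\right) 212 = \left(6 + \frac{48}{11}\right) \left(-115\right) 212 = \frac{114}{11} \left(-115\right) 212 = \left(- \frac{13110}{11}\right) 212 = - \frac{2779320}{11}$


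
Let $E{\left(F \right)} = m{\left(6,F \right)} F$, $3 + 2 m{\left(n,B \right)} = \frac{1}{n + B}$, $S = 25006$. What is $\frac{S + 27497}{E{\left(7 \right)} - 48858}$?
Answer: $- \frac{682539}{635287} \approx -1.0744$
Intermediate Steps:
$m{\left(n,B \right)} = - \frac{3}{2} + \frac{1}{2 \left(B + n\right)}$ ($m{\left(n,B \right)} = - \frac{3}{2} + \frac{1}{2 \left(n + B\right)} = - \frac{3}{2} + \frac{1}{2 \left(B + n\right)}$)
$E{\left(F \right)} = \frac{F \left(-17 - 3 F\right)}{2 \left(6 + F\right)}$ ($E{\left(F \right)} = \frac{1 - 3 F - 18}{2 \left(F + 6\right)} F = \frac{1 - 3 F - 18}{2 \left(6 + F\right)} F = \frac{-17 - 3 F}{2 \left(6 + F\right)} F = \frac{F \left(-17 - 3 F\right)}{2 \left(6 + F\right)}$)
$\frac{S + 27497}{E{\left(7 \right)} - 48858} = \frac{25006 + 27497}{\left(-1\right) 7 \frac{1}{12 + 2 \cdot 7} \left(17 + 3 \cdot 7\right) - 48858} = \frac{52503}{\left(-1\right) 7 \frac{1}{12 + 14} \left(17 + 21\right) - 48858} = \frac{52503}{\left(-1\right) 7 \cdot \frac{1}{26} \cdot 38 - 48858} = \frac{52503}{- \frac{133}{13} - 48858} = \frac{52503}{- \frac{635287}{13}} = 52503 \left(- \frac{13}{635287}\right) = - \frac{682539}{635287}$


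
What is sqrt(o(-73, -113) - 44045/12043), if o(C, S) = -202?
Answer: I*sqrt(29827271433)/12043 ≈ 14.341*I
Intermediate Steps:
sqrt(o(-73, -113) - 44045/12043) = sqrt(-202 - 44045/12043) = sqrt(-2476731/12043) = I*sqrt(29827271433)/12043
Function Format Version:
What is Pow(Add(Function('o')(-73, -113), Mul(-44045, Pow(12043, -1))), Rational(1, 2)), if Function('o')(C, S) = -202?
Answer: Mul(Rational(1, 12043), I, Pow(29827271433, Rational(1, 2))) ≈ Mul(14.341, I)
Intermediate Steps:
Pow(Add(Function('o')(-73, -113), Mul(-44045, Pow(12043, -1))), Rational(1, 2)) = Pow(Add(-202, Mul(-44045, Pow(12043, -1))), Rational(1, 2)) = Pow(Add(-202, Mul(-44045, Rational(1, 12043))), Rational(1, 2)) = Pow(Add(-202, Rational(-44045, 12043)), Rational(1, 2)) = Pow(Rational(-2476731, 12043), Rational(1, 2)) = Mul(Rational(1, 12043), I, Pow(29827271433, Rational(1, 2)))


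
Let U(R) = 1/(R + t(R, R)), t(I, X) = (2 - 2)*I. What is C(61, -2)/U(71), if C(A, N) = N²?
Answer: 284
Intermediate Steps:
t(I, X) = 0 (t(I, X) = 0*I = 0)
U(R) = 1/R (U(R) = 1/(R + 0) = 1/R)
C(61, -2)/U(71) = (-2)²/(1/71) = 4/(1/71) = 4*71 = 284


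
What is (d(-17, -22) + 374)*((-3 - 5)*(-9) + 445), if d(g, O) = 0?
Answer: 193358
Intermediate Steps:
(d(-17, -22) + 374)*((-3 - 5)*(-9) + 445) = (0 + 374)*((-3 - 5)*(-9) + 445) = 374*(-8*(-9) + 445) = 374*(72 + 445) = 374*517 = 193358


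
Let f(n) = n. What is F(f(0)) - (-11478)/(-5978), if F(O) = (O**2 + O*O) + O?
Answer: -5739/2989 ≈ -1.9200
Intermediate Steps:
F(O) = O + 2*O**2 (F(O) = (O**2 + O**2) + O = 2*O**2 + O = O + 2*O**2)
F(f(0)) - (-11478)/(-5978) = 0*(1 + 2*0) - (-11478)/(-5978) = 0*(1 + 0) - (-11478)*(-1)/5978 = 0*1 - 1*5739/2989 = 0 - 5739/2989 = -5739/2989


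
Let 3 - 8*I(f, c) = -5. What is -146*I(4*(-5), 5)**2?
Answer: -146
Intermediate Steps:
I(f, c) = 1 (I(f, c) = 3/8 - 1/8*(-5) = 3/8 + 5/8 = 1)
-146*I(4*(-5), 5)**2 = -146*1**2 = -146*1 = -146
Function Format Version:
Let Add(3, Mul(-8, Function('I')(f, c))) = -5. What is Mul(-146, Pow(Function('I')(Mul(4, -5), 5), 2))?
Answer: -146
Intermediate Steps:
Function('I')(f, c) = 1 (Function('I')(f, c) = Add(Rational(3, 8), Mul(Rational(-1, 8), -5)) = Add(Rational(3, 8), Rational(5, 8)) = 1)
Mul(-146, Pow(Function('I')(Mul(4, -5), 5), 2)) = Mul(-146, Pow(1, 2)) = Mul(-146, 1) = -146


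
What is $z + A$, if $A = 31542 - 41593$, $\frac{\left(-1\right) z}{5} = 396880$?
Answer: $-1994451$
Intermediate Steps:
$z = -1984400$ ($z = \left(-5\right) 396880 = -1984400$)
$A = -10051$ ($A = 31542 - 41593 = -10051$)
$z + A = -1984400 - 10051 = -1994451$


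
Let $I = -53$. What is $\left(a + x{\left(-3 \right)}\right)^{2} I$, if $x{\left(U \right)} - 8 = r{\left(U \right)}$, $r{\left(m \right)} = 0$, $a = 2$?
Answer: $-5300$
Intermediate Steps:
$x{\left(U \right)} = 8$ ($x{\left(U \right)} = 8 + 0 = 8$)
$\left(a + x{\left(-3 \right)}\right)^{2} I = \left(2 + 8\right)^{2} \left(-53\right) = 10^{2} \left(-53\right) = 100 \left(-53\right) = -5300$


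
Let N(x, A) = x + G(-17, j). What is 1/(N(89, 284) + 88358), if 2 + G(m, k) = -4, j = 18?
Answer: 1/88441 ≈ 1.1307e-5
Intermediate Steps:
G(m, k) = -6 (G(m, k) = -2 - 4 = -6)
N(x, A) = -6 + x (N(x, A) = x - 6 = -6 + x)
1/(N(89, 284) + 88358) = 1/((-6 + 89) + 88358) = 1/(83 + 88358) = 1/88441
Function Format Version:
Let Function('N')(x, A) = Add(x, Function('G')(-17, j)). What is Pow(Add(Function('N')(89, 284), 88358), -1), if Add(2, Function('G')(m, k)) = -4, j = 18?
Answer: Rational(1, 88441) ≈ 1.1307e-5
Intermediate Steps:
Function('G')(m, k) = -6 (Function('G')(m, k) = Add(-2, -4) = -6)
Function('N')(x, A) = Add(-6, x) (Function('N')(x, A) = Add(x, -6) = Add(-6, x))
Pow(Add(Function('N')(89, 284), 88358), -1) = Pow(Add(Add(-6, 89), 88358), -1) = Pow(Add(83, 88358), -1) = Pow(88441, -1) = Rational(1, 88441)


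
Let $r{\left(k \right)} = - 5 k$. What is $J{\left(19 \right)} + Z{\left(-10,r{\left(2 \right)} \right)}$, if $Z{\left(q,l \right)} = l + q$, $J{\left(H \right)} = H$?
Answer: $-1$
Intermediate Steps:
$J{\left(19 \right)} + Z{\left(-10,r{\left(2 \right)} \right)} = 19 - 20 = -1$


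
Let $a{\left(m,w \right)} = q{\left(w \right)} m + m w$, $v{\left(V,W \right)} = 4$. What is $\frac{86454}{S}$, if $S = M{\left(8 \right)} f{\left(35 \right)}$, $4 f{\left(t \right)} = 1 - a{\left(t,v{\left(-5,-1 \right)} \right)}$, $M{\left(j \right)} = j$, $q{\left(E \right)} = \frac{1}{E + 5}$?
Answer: $- \frac{389043}{1286} \approx -302.52$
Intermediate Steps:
$q{\left(E \right)} = \frac{1}{5 + E}$
$a{\left(m,w \right)} = m w + \frac{m}{5 + w}$ ($a{\left(m,w \right)} = \frac{m}{5 + w} + m w = m w + \frac{m}{5 + w}$)
$f{\left(t \right)} = \frac{1}{4} - \frac{37 t}{36}$ ($f{\left(t \right)} = \frac{1 - \frac{t \left(1 + 4 \left(5 + 4\right)\right)}{5 + 4}}{4} = \frac{1 - \frac{t \left(1 + 4 \cdot 9\right)}{9}}{4} = \frac{1 - t \frac{1}{9} \left(1 + 36\right)}{4} = \frac{1 - t \frac{1}{9} \cdot 37}{4} = \frac{1 - \frac{37 t}{9}}{4} = \frac{1}{4} - \frac{37 t}{36}$)
$S = - \frac{2572}{9}$ ($S = 8 \left(\frac{1}{4} - \frac{1295}{36}\right) = 8 \left(- \frac{643}{18}\right) = - \frac{2572}{9} \approx -285.78$)
$\frac{86454}{S} = \frac{86454}{- \frac{2572}{9}} = 86454 \left(- \frac{9}{2572}\right) = - \frac{389043}{1286}$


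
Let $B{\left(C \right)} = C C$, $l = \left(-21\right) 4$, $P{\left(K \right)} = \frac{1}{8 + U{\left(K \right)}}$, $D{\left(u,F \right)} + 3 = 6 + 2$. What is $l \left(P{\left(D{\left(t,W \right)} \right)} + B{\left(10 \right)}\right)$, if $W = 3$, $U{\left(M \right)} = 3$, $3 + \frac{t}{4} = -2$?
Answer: $- \frac{92484}{11} \approx -8407.6$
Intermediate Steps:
$t = -20$ ($t = -12 + 4 \left(-2\right) = -12 - 8 = -20$)
$D{\left(u,F \right)} = 5$ ($D{\left(u,F \right)} = -3 + \left(6 + 2\right) = -3 + 8 = 5$)
$P{\left(K \right)} = \frac{1}{11}$ ($P{\left(K \right)} = \frac{1}{8 + 3} = \frac{1}{11}$)
$l = -84$
$B{\left(C \right)} = C^{2}$
$l \left(P{\left(D{\left(t,W \right)} \right)} + B{\left(10 \right)}\right) = - 84 \left(\frac{1}{11} + 10^{2}\right) = - 84 \left(\frac{1}{11} + 100\right) = \left(-84\right) \frac{1101}{11} = - \frac{92484}{11}$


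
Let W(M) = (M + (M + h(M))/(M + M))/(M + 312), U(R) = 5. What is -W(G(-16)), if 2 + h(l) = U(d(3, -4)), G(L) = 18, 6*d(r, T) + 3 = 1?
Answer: -223/3960 ≈ -0.056313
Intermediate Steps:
d(r, T) = -1/3 (d(r, T) = -1/2 + (1/6)*1 = -1/2 + 1/6 = -1/3)
h(l) = 3 (h(l) = -2 + 5 = 3)
W(M) = (M + (3 + M)/(2*M))/(312 + M) (W(M) = (M + (M + 3)/(M + M))/(M + 312) = (M + (3 + M)/((2*M)))/(312 + M) = (M + (3 + M)*(1/(2*M)))/(312 + M) = (M + (3 + M)/(2*M))/(312 + M))
-W(G(-16)) = -(3 + 18 + 2*18**2)/(2*18*(312 + 18)) = -(3 + 18 + 2*324)/(2*18*330) = -(3 + 18 + 648)/(2*18*330) = -669/(2*18*330) = -1*223/3960 = -223/3960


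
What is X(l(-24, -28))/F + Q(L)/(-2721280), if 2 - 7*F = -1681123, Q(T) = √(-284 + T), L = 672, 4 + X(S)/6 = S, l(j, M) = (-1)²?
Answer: -42/560375 - √97/1360640 ≈ -8.2188e-5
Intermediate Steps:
l(j, M) = 1
X(S) = -24 + 6*S
F = 1681125/7 (F = 2/7 - ⅐*(-1681123) = 2/7 + 1681123/7 = 1681125/7 ≈ 2.4016e+5)
X(l(-24, -28))/F + Q(L)/(-2721280) = (-24 + 6*1)/(1681125/7) + √(-284 + 672)/(-2721280) = (-24 + 6)*(7/1681125) + √388*(-1/2721280) = -18*7/1681125 + (2*√97)*(-1/2721280) = -42/560375 - √97/1360640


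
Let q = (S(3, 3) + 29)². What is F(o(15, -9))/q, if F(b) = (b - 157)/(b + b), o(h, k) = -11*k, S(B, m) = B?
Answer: -29/101376 ≈ -0.00028606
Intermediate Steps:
F(b) = (-157 + b)/(2*b) (F(b) = (-157 + b)/((2*b)) = (-157 + b)*(1/(2*b)) = (-157 + b)/(2*b))
q = 1024 (q = (3 + 29)² = 32² = 1024)
F(o(15, -9))/q = ((-157 - 11*(-9))/(2*((-11*(-9)))))/1024 = ((½)*(-157 + 99)/99)*(1/1024) = ((½)*(1/99)*(-58))*(1/1024) = -29/99*1/1024 = -29/101376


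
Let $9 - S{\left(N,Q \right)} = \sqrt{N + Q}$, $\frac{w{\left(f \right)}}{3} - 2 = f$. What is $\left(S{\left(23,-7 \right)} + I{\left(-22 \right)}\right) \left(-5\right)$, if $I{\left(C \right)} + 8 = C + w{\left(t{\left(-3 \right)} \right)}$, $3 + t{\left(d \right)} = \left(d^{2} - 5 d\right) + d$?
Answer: $-175$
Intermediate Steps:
$t{\left(d \right)} = -3 + d^{2} - 4 d$ ($t{\left(d \right)} = -3 + \left(\left(d^{2} - 5 d\right) + d\right) = -3 + \left(d^{2} - 4 d\right) = -3 + d^{2} - 4 d$)
$w{\left(f \right)} = 6 + 3 f$
$S{\left(N,Q \right)} = 9 - \sqrt{N + Q}$
$I{\left(C \right)} = 52 + C$ ($I{\left(C \right)} = -8 + \left(C + \left(6 + 3 \left(-3 + \left(-3\right)^{2} - -12\right)\right)\right) = -8 + \left(C + \left(6 + 3 \left(-3 + 9 + 12\right)\right)\right) = -8 + \left(C + \left(6 + 3 \cdot 18\right)\right) = -8 + \left(C + \left(6 + 54\right)\right) = -8 + \left(C + 60\right) = -8 + \left(60 + C\right) = 52 + C$)
$\left(S{\left(23,-7 \right)} + I{\left(-22 \right)}\right) \left(-5\right) = \left(\left(9 - \sqrt{23 - 7}\right) + \left(52 - 22\right)\right) \left(-5\right) = \left(\left(9 - \sqrt{16}\right) + 30\right) \left(-5\right) = \left(\left(9 - 4\right) + 30\right) \left(-5\right) = \left(5 + 30\right) \left(-5\right) = 35 \left(-5\right) = -175$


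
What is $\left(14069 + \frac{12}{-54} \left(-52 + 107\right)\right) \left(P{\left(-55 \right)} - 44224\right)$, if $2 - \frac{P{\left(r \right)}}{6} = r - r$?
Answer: $- \frac{5593304332}{9} \approx -6.2148 \cdot 10^{8}$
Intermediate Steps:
$P{\left(r \right)} = 12$ ($P{\left(r \right)} = 12 - 6 \left(r - r\right) = 12 - 0 = 12 + 0 = 12$)
$\left(14069 + \frac{12}{-54} \left(-52 + 107\right)\right) \left(P{\left(-55 \right)} - 44224\right) = \left(14069 + \frac{12}{-54} \left(-52 + 107\right)\right) \left(12 - 44224\right) = \left(14069 + 12 \left(- \frac{1}{54}\right) 55\right) \left(-44212\right) = \left(14069 - \frac{110}{9}\right) \left(-44212\right) = \frac{126511}{9} \left(-44212\right) = - \frac{5593304332}{9}$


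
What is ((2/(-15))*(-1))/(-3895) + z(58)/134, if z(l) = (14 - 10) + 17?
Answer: 1226657/7828950 ≈ 0.15668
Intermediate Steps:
z(l) = 21 (z(l) = 4 + 17 = 21)
((2/(-15))*(-1))/(-3895) + z(58)/134 = ((2/(-15))*(-1))/(-3895) + 21/134 = ((2*(-1/15))*(-1))*(-1/3895) + 21*(1/134) = -2/15*(-1)*(-1/3895) + 21/134 = (2/15)*(-1/3895) + 21/134 = -2/58425 + 21/134 = 1226657/7828950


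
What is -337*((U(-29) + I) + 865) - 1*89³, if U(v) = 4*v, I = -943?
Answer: -639591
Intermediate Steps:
-337*((U(-29) + I) + 865) - 1*89³ = -337*((4*(-29) - 943) + 865) - 1*89³ = -337*((-116 - 943) + 865) - 1*704969 = -337*(-1059 + 865) - 704969 = -337*(-194) - 704969 = 65378 - 704969 = -639591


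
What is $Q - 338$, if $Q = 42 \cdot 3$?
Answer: $-212$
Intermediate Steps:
$Q = 126$
$Q - 338 = 126 - 338 = -212$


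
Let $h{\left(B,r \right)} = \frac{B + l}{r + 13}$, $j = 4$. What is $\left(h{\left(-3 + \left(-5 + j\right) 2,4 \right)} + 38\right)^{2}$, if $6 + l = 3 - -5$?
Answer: $\frac{413449}{289} \approx 1430.6$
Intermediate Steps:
$l = 2$ ($l = -6 + \left(3 - -5\right) = -6 + \left(3 + 5\right) = -6 + 8 = 2$)
$h{\left(B,r \right)} = \frac{2 + B}{13 + r}$ ($h{\left(B,r \right)} = \frac{B + 2}{r + 13} = \frac{2 + B}{13 + r}$)
$\left(h{\left(-3 + \left(-5 + j\right) 2,4 \right)} + 38\right)^{2} = \left(\frac{2 - \left(3 - \left(-5 + 4\right) 2\right)}{13 + 4} + 38\right)^{2} = \left(\frac{2 - 5}{17} + 38\right)^{2} = \left(\frac{1}{17} \left(-3\right) + 38\right)^{2} = \left(- \frac{3}{17} + 38\right)^{2} = \left(\frac{643}{17}\right)^{2} = \frac{413449}{289}$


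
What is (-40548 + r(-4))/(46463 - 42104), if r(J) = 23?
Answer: -40525/4359 ≈ -9.2969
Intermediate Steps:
(-40548 + r(-4))/(46463 - 42104) = (-40548 + 23)/(46463 - 42104) = -40525/4359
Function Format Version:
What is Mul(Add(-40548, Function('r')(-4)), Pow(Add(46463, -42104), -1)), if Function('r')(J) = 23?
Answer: Rational(-40525, 4359) ≈ -9.2969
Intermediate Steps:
Mul(Add(-40548, Function('r')(-4)), Pow(Add(46463, -42104), -1)) = Mul(Add(-40548, 23), Pow(Add(46463, -42104), -1)) = Mul(-40525, Pow(4359, -1)) = Mul(-40525, Rational(1, 4359)) = Rational(-40525, 4359)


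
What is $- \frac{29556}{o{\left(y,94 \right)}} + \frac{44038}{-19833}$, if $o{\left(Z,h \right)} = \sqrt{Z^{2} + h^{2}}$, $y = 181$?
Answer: $- \frac{44038}{19833} - \frac{29556 \sqrt{41597}}{41597} \approx -147.14$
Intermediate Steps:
$- \frac{29556}{o{\left(y,94 \right)}} + \frac{44038}{-19833} = - \frac{29556}{\sqrt{181^{2} + 94^{2}}} + \frac{44038}{-19833} = - \frac{29556}{\sqrt{32761 + 8836}} + 44038 \left(- \frac{1}{19833}\right) = - \frac{29556}{\sqrt{41597}} - \frac{44038}{19833} = - 29556 \frac{\sqrt{41597}}{41597} - \frac{44038}{19833} = - \frac{29556 \sqrt{41597}}{41597} - \frac{44038}{19833} = - \frac{44038}{19833} - \frac{29556 \sqrt{41597}}{41597}$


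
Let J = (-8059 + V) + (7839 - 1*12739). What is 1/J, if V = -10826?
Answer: -1/23785 ≈ -4.2043e-5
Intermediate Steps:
J = -23785 (J = (-8059 - 10826) + (7839 - 1*12739) = -18885 + (7839 - 12739) = -18885 - 4900 = -23785)
1/J = 1/(-23785) = -1/23785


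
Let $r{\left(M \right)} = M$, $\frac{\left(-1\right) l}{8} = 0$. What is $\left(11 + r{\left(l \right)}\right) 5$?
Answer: $55$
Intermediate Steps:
$l = 0$ ($l = \left(-8\right) 0 = 0$)
$\left(11 + r{\left(l \right)}\right) 5 = \left(11 + 0\right) 5 = 11 \cdot 5 = 55$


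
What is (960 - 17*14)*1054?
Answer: 760988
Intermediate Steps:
(960 - 17*14)*1054 = (960 - 238)*1054 = 722*1054 = 760988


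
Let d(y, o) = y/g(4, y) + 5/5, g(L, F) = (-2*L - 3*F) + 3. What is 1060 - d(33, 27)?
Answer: 110169/104 ≈ 1059.3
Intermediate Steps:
g(L, F) = 3 - 3*F - 2*L (g(L, F) = (-3*F - 2*L) + 3 = 3 - 3*F - 2*L)
d(y, o) = 1 + y/(-5 - 3*y) (d(y, o) = y/(3 - 3*y - 2*4) + 5/5 = y/(3 - 3*y - 8) + 5*(⅕) = y/(-5 - 3*y) + 1 = 1 + y/(-5 - 3*y))
1060 - d(33, 27) = 1060 - (5 + 2*33)/(5 + 3*33) = 1060 - (5 + 66)/(5 + 99) = 1060 - 71/104 = 110169/104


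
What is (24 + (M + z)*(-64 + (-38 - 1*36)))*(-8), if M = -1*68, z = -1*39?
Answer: -118320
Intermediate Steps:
z = -39
M = -68
(24 + (M + z)*(-64 + (-38 - 1*36)))*(-8) = (24 + (-68 - 39)*(-64 + (-38 - 1*36)))*(-8) = (24 - 107*(-64 + (-38 - 36)))*(-8) = (24 - 107*(-64 - 74))*(-8) = (24 - 107*(-138))*(-8) = (24 + 14766)*(-8) = 14790*(-8) = -118320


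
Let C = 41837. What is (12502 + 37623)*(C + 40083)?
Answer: 4106240000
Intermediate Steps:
(12502 + 37623)*(C + 40083) = (12502 + 37623)*(41837 + 40083) = 50125*81920 = 4106240000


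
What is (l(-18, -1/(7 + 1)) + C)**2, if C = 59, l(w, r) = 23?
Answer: 6724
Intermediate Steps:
(l(-18, -1/(7 + 1)) + C)**2 = (23 + 59)**2 = 82**2 = 6724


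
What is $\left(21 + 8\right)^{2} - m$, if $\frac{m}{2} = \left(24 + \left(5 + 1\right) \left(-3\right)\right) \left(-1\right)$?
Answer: $853$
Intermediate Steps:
$m = -12$ ($m = 2 \left(24 + \left(5 + 1\right) \left(-3\right)\right) \left(-1\right) = 2 \left(24 + 6 \left(-3\right)\right) \left(-1\right) = 2 \left(24 - 18\right) \left(-1\right) = 2 \cdot 6 \left(-1\right) = 2 \left(-6\right) = -12$)
$\left(21 + 8\right)^{2} - m = \left(21 + 8\right)^{2} - -12 = 29^{2} + 12 = 841 + 12 = 853$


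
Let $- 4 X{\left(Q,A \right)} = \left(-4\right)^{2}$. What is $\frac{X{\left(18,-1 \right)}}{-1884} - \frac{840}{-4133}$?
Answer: $\frac{399773}{1946643} \approx 0.20537$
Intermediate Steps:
$X{\left(Q,A \right)} = -4$ ($X{\left(Q,A \right)} = - \frac{\left(-4\right)^{2}}{4} = \left(- \frac{1}{4}\right) 16 = -4$)
$\frac{X{\left(18,-1 \right)}}{-1884} - \frac{840}{-4133} = - \frac{4}{-1884} - \frac{840}{-4133} = \left(-4\right) \left(- \frac{1}{1884}\right) - - \frac{840}{4133} = \frac{1}{471} + \frac{840}{4133} = \frac{399773}{1946643}$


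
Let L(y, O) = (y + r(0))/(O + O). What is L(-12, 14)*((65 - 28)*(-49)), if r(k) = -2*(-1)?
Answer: 1295/2 ≈ 647.50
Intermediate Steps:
r(k) = 2
L(y, O) = (2 + y)/(2*O) (L(y, O) = (y + 2)/(O + O) = (2 + y)/((2*O)) = (2 + y)*(1/(2*O)) = (2 + y)/(2*O))
L(-12, 14)*((65 - 28)*(-49)) = ((½)*(2 - 12)/14)*((65 - 28)*(-49)) = ((½)*(1/14)*(-10))*(37*(-49)) = -5/14*(-1813) = 1295/2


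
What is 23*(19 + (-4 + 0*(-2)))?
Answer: 345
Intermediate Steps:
23*(19 + (-4 + 0*(-2))) = 23*(19 + (-4 + 0)) = 23*(19 - 4) = 23*15 = 345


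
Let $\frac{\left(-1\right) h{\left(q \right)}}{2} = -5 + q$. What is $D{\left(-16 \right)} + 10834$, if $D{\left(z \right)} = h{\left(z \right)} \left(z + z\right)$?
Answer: $9490$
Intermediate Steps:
$h{\left(q \right)} = 10 - 2 q$ ($h{\left(q \right)} = - 2 \left(-5 + q\right) = 10 - 2 q$)
$D{\left(z \right)} = 2 z \left(10 - 2 z\right)$ ($D{\left(z \right)} = \left(10 - 2 z\right) \left(z + z\right) = \left(10 - 2 z\right) 2 z = 2 z \left(10 - 2 z\right)$)
$D{\left(-16 \right)} + 10834 = 4 \left(-16\right) \left(5 - -16\right) + 10834 = 4 \left(-16\right) \left(5 + 16\right) + 10834 = 4 \left(-16\right) 21 + 10834 = -1344 + 10834 = 9490$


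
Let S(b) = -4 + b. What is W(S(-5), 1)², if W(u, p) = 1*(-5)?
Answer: 25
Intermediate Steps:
W(u, p) = -5
W(S(-5), 1)² = (-5)² = 25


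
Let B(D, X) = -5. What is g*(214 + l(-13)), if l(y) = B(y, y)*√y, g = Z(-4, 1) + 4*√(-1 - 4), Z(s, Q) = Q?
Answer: (1 + 4*I*√5)*(214 - 5*I*√13) ≈ 375.25 + 1896.0*I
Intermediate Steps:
g = 1 + 4*I*√5 (g = 1 + 4*√(-1 - 4) = 1 + 4*√(-5) = 1 + 4*(I*√5) = 1 + 4*I*√5 ≈ 1.0 + 8.9443*I)
l(y) = -5*√y
g*(214 + l(-13)) = (1 + 4*I*√5)*(214 - 5*I*√13)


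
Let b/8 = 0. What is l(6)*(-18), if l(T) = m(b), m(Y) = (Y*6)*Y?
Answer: 0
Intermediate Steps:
b = 0 (b = 8*0 = 0)
m(Y) = 6*Y² (m(Y) = (6*Y)*Y = 6*Y²)
l(T) = 0 (l(T) = 6*0² = 6*0 = 0)
l(6)*(-18) = 0*(-18) = 0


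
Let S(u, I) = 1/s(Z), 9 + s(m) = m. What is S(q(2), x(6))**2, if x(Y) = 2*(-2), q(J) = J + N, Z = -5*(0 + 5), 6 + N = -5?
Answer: 1/1156 ≈ 0.00086505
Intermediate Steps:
N = -11 (N = -6 - 5 = -11)
Z = -25 (Z = -5*5 = -25)
q(J) = -11 + J (q(J) = J - 11 = -11 + J)
s(m) = -9 + m
x(Y) = -4
S(u, I) = -1/34 (S(u, I) = 1/(-9 - 25) = 1/(-34) = -1/34)
S(q(2), x(6))**2 = (-1/34)**2 = 1/1156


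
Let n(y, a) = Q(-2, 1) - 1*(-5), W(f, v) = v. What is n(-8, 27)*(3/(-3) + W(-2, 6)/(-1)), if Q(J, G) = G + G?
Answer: -49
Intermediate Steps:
Q(J, G) = 2*G
n(y, a) = 7 (n(y, a) = 2*1 - 1*(-5) = 2 + 5 = 7)
n(-8, 27)*(3/(-3) + W(-2, 6)/(-1)) = 7*(3/(-3) + 6/(-1)) = 7*(3*(-1/3) + 6*(-1)) = 7*(-1 - 6) = 7*(-7) = -49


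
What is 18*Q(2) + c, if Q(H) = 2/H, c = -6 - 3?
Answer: 9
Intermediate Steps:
c = -9
18*Q(2) + c = 18*(2/2) - 9 = 18*(2*(½)) - 9 = 18*1 - 9 = 18 - 9 = 9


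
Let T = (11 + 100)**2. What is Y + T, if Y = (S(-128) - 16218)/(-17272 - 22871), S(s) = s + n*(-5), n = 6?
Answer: 494618279/40143 ≈ 12321.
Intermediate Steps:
T = 12321 (T = 111**2 = 12321)
S(s) = -30 + s (S(s) = s + 6*(-5) = s - 30 = -30 + s)
Y = 16376/40143 (Y = ((-30 - 128) - 16218)/(-17272 - 22871) = (-158 - 16218)/(-40143) = -16376*(-1/40143) = 16376/40143 ≈ 0.40794)
Y + T = 16376/40143 + 12321 = 494618279/40143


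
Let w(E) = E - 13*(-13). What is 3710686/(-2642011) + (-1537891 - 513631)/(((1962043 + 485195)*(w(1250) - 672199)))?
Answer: -276877363762653559/197137050029192820 ≈ -1.4045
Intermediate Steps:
w(E) = 169 + E (w(E) = E + 169 = 169 + E)
3710686/(-2642011) + (-1537891 - 513631)/(((1962043 + 485195)*(w(1250) - 672199))) = 3710686/(-2642011) + (-1537891 - 513631)/(((1962043 + 485195)*((169 + 1250) - 672199))) = 3710686*(-1/2642011) - 2051522*1/(2447238*(1419 - 672199)) = -3710686/2642011 - 2051522/(2447238*(-670780)) = -3710686/2642011 - 2051522/(-1641558305640) = -3710686/2642011 - 2051522*(-1/1641558305640) = -3710686/2642011 + 93251/74616286620 = -276877363762653559/197137050029192820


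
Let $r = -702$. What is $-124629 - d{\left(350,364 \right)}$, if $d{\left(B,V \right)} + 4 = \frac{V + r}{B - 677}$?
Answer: $- \frac{40752713}{327} \approx -1.2463 \cdot 10^{5}$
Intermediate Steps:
$d{\left(B,V \right)} = -4 + \frac{-702 + V}{-677 + B}$ ($d{\left(B,V \right)} = -4 + \frac{V - 702}{B - 677} = -4 + \frac{-702 + V}{-677 + B}$)
$-124629 - d{\left(350,364 \right)} = -124629 - \frac{2006 + 364 - 1400}{-677 + 350} = -124629 - \frac{2006 + 364 - 1400}{-327} = -124629 - \left(- \frac{1}{327}\right) 970 = -124629 - - \frac{970}{327} = -124629 + \frac{970}{327} = - \frac{40752713}{327}$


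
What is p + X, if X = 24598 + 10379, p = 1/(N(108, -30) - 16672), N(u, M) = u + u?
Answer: 575581511/16456 ≈ 34977.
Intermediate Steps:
N(u, M) = 2*u
p = -1/16456 (p = 1/(2*108 - 16672) = 1/(216 - 16672) = 1/(-16456) = -1/16456 ≈ -6.0768e-5)
X = 34977
p + X = -1/16456 + 34977 = 575581511/16456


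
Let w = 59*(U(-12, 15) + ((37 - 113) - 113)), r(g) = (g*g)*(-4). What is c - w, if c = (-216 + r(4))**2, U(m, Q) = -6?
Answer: 89905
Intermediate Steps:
r(g) = -4*g**2 (r(g) = g**2*(-4) = -4*g**2)
c = 78400 (c = (-216 - 4*4**2)**2 = (-216 - 4*16)**2 = (-216 - 64)**2 = (-280)**2 = 78400)
w = -11505 (w = 59*(-6 + ((37 - 113) - 113)) = 59*(-6 + (-76 - 113)) = 59*(-6 - 189) = 59*(-195) = -11505)
c - w = 78400 - 1*(-11505) = 78400 + 11505 = 89905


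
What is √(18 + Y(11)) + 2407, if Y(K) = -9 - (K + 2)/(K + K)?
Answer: 2407 + √4070/22 ≈ 2409.9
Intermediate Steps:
Y(K) = -9 - (2 + K)/(2*K)
√(18 + Y(11)) + 2407 = √(18 + (-19/2 - 1/11)) + 2407 = √(18 - 211/22) + 2407 = √(185/22) + 2407 = √4070/22 + 2407 = 2407 + √4070/22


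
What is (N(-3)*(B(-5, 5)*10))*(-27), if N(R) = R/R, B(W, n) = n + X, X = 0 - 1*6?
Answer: 270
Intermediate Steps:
X = -6 (X = 0 - 6 = -6)
B(W, n) = -6 + n (B(W, n) = n - 6 = -6 + n)
N(R) = 1
(N(-3)*(B(-5, 5)*10))*(-27) = (1*((-6 + 5)*10))*(-27) = (1*(-1*10))*(-27) = (1*(-10))*(-27) = -10*(-27) = 270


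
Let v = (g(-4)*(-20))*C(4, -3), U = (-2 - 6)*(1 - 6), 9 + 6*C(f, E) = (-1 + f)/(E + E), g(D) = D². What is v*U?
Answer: 60800/3 ≈ 20267.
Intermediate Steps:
C(f, E) = -3/2 + (-1 + f)/(12*E) (C(f, E) = -3/2 + ((-1 + f)/(E + E))/6 = -3/2 + ((-1 + f)/((2*E)))/6 = -3/2 + ((-1 + f)*(1/(2*E)))/6 = -3/2 + ((-1 + f)/(2*E))/6 = -3/2 + (-1 + f)/(12*E))
U = 40 (U = -8*(-5) = 40)
v = 1520/3 (v = ((-4)²*(-20))*((1/12)*(-1 + 4 - 18*(-3))/(-3)) = (16*(-20))*((1/12)*(-⅓)*(-1 + 4 + 54)) = -80*(-1)*57/(3*3) = -320*(-19/12) = 1520/3 ≈ 506.67)
v*U = (1520/3)*40 = 60800/3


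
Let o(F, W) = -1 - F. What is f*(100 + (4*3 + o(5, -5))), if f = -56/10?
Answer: -2968/5 ≈ -593.60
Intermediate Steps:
f = -28/5 (f = -56*⅒ = -28/5 ≈ -5.6000)
f*(100 + (4*3 + o(5, -5))) = -28*(100 + (4*3 + (-1 - 1*5)))/5 = -28*(100 + (12 + (-1 - 5)))/5 = -28*(100 + (12 - 6))/5 = -28*(100 + 6)/5 = -28/5*106 = -2968/5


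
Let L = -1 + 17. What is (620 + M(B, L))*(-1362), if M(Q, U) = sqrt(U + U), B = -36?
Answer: -844440 - 5448*sqrt(2) ≈ -8.5215e+5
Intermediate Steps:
L = 16
M(Q, U) = sqrt(2)*sqrt(U) (M(Q, U) = sqrt(2*U) = sqrt(2)*sqrt(U))
(620 + M(B, L))*(-1362) = (620 + sqrt(2)*sqrt(16))*(-1362) = (620 + sqrt(2)*4)*(-1362) = (620 + 4*sqrt(2))*(-1362) = -844440 - 5448*sqrt(2)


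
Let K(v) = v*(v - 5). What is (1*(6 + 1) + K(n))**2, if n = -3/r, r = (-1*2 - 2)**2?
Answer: 4165681/65536 ≈ 63.563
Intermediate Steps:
r = 16 (r = (-2 - 2)**2 = (-4)**2 = 16)
n = -3/16 ≈ -0.18750
K(v) = v*(-5 + v)
(1*(6 + 1) + K(n))**2 = (1*(6 + 1) - 3*(-5 - 3/16)/16)**2 = (1*7 - 3/16*(-83/16))**2 = (7 + 249/256)**2 = (2041/256)**2 = 4165681/65536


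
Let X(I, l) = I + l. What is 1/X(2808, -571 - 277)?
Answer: 1/1960 ≈ 0.00051020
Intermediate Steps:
1/X(2808, -571 - 277) = 1/(2808 + (-571 - 277)) = 1/(2808 - 848) = 1/1960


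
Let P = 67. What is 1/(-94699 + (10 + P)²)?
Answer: -1/88770 ≈ -1.1265e-5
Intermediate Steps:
1/(-94699 + (10 + P)²) = 1/(-94699 + (10 + 67)²) = 1/(-94699 + 77²) = 1/(-94699 + 5929) = 1/(-88770) = -1/88770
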